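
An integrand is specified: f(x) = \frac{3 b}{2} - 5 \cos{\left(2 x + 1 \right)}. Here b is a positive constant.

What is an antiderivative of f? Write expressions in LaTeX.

Since d/dx undoes antidifferentiation here, F'(x) = f(x) is required of F(x).
Check: d/dx[\frac{3 b x}{2} - \frac{5 \sin{\left(2 x + 1 \right)}}{2}] = \frac{3 b}{2} - 5 \cos{\left(2 x + 1 \right)} = f(x).

An antiderivative is F(x) = \frac{3 b x}{2} - \frac{5 \sin{\left(2 x + 1 \right)}}{2}.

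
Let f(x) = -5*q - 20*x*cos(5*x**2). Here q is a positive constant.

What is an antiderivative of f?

Whatever form F(x) takes, F'(x) = f(x) is non-negotiable.
Check: d/dx[-5*q*x - 2*sin(5*x**2)] = -5*q - 20*x*cos(5*x**2) = f(x).

An antiderivative is F(x) = -5*q*x - 2*sin(5*x**2).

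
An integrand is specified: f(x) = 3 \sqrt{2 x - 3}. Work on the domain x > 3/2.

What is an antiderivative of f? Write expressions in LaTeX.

An antiderivative is F(x) = \left(2 x - 3\right)^{\frac{3}{2}}.

A candidate is checked by its d/dx: the result must match f(x).
Check: d/dx[\left(2 x - 3\right)^{\frac{3}{2}}] = 3 \sqrt{2 x - 3} = f(x).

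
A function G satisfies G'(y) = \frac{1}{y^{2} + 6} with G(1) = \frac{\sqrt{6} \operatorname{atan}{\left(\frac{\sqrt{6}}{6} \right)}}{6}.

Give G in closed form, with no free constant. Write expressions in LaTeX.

Whatever form G(y) takes, its d/dy must return the stated G'(y).
A general antiderivative is \frac{\sqrt{6} \operatorname{atan}{\left(\frac{\sqrt{6} y}{6} \right)}}{6} + C.
The condition gives C = \frac{\sqrt{6} \operatorname{atan}{\left(\frac{\sqrt{6}}{6} \right)}}{6} - (\frac{\sqrt{6} \operatorname{atan}{\left(\frac{\sqrt{6}}{6} \right)}}{6}) = 0.
So G(y) = \frac{\sqrt{6} \operatorname{atan}{\left(\frac{\sqrt{6} y}{6} \right)}}{6}.
Check: d/dy[\frac{\sqrt{6} \operatorname{atan}{\left(\frac{\sqrt{6} y}{6} \right)}}{6}] = \frac{1}{y^{2} + 6} = G'(y).

G(y) = \frac{\sqrt{6} \operatorname{atan}{\left(\frac{\sqrt{6} y}{6} \right)}}{6}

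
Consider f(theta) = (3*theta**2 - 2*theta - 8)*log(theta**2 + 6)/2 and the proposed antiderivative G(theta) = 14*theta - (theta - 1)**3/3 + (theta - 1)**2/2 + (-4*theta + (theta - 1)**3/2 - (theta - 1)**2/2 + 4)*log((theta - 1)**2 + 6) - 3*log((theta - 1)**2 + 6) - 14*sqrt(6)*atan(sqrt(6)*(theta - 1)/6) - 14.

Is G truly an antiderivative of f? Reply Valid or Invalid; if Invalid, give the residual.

d/dtheta[G] = 3*theta**2*log(theta**2 - 2*theta + 7)/2 - 4*theta*log(theta**2 - 2*theta + 7) - 3*log(theta**2 - 2*theta + 7)/2
d/dtheta[G] - f(theta) = -3*theta**2*log(theta**2 + 6)/2 + 3*theta**2*log(theta**2 - 2*theta + 7)/2 + theta*log(theta**2 + 6) - 4*theta*log(theta**2 - 2*theta + 7) + 4*log(theta**2 + 6) - 3*log(theta**2 - 2*theta + 7)/2 != 0.

Invalid: d/dtheta[G] - f = -3*theta**2*log(theta**2 + 6)/2 + 3*theta**2*log(theta**2 - 2*theta + 7)/2 + theta*log(theta**2 + 6) - 4*theta*log(theta**2 - 2*theta + 7) + 4*log(theta**2 + 6) - 3*log(theta**2 - 2*theta + 7)/2, which is not 0.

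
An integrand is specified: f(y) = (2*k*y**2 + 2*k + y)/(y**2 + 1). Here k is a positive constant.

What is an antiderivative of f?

An antiderivative is F(y) = (4*k*y + log(2*y**2 + 2))/2.

A first test for any F(y): its y-derivative must equal f(y) identically.
Check: d/dy[(4*k*y + log(2*y**2 + 2))/2] = (2*k*y**2 + 2*k + y)/(y**2 + 1) = f(y).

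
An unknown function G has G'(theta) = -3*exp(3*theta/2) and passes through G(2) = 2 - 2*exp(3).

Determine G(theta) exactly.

A first test for any G(theta): its theta-derivative must equal the given G'(theta).
A general antiderivative is -2*exp(3*theta/2) + C.
The condition gives C = 2 - 2*exp(3) - (-2*exp(3)) = 2.
So G(theta) = 2 - 2*exp(3*theta/2).
Check: d/dtheta[2 - 2*exp(3*theta/2)] = -3*exp(3*theta/2) = G'(theta).

G(theta) = 2 - 2*exp(3*theta/2)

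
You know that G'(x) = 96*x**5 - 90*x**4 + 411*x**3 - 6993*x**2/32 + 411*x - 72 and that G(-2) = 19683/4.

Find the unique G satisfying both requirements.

G(x) = -2*(-2*x**2 + 3*x/4 - 4)**3

G'(x) matches the chain-rule pattern g'(h)*h' with inner function h(x) = -2*x**2 + 3*x/4 - 4; substituting u = h(x) collapses the integral.
A general antiderivative is -2*(-2*x**2 + 3*x/4 - 4)**3 + C.
The condition gives C = 19683/4 - (19683/4) = 0.
So G(x) = -2*(-2*x**2 + 3*x/4 - 4)**3.
Check: d/dx[-2*(-2*x**2 + 3*x/4 - 4)**3] = 96*x**5 - 90*x**4 + 411*x**3 - 6993*x**2/32 + 411*x - 72 = G'(x).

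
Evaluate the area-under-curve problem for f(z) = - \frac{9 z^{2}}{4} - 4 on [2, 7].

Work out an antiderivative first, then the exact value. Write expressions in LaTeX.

For F(z) to be correct the identity F'(z) - f(z) = 0 must hold.
F(z) = - \frac{3 z^{3}}{4} - 4 z is an antiderivative of f.
Check: d/dz[- \frac{3 z^{3}}{4} - 4 z] = - \frac{9 z^{2}}{4} - 4 = f(z).
F(7) = - \frac{1141}{4}; F(2) = -14.
Integral = F(7) - F(2) = - \frac{1085}{4}.

Antiderivative: F(z) = - \frac{3 z^{3}}{4} - 4 z; value = - \frac{1085}{4}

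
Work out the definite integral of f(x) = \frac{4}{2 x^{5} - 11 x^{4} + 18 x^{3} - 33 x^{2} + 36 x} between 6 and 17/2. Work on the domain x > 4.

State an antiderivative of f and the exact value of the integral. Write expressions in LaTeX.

Factor the denominator (x \left(x - 4\right) \left(2 x - 3\right) \left(x^{2} + 3\right)) and decompose: f = - \frac{4 \left(2 x - 11\right)}{399 \left(x^{2} + 3\right)} - \frac{64}{315 \left(2 x - 3\right)} + \frac{1}{95 \left(x - 4\right)} + \frac{1}{9 x}; each piece integrates to a log, atan, or power term.
F(x) = \frac{\log{\left(x \right)}}{9} + \frac{\log{\left(x - 4 \right)}}{95} - \frac{32 \log{\left(x - \frac{3}{2} \right)}}{315} - \frac{4 \log{\left(x^{2} + 3 \right)}}{399} + \frac{44 \sqrt{3} \operatorname{atan}{\left(\frac{\sqrt{3} x}{3} \right)}}{1197} is an antiderivative of f.
Check: d/dx[\frac{\log{\left(x \right)}}{9} + \frac{\log{\left(x - 4 \right)}}{95} - \frac{32 \log{\left(x - \frac{3}{2} \right)}}{315} - \frac{4 \log{\left(x^{2} + 3 \right)}}{399} + \frac{44 \sqrt{3} \operatorname{atan}{\left(\frac{\sqrt{3} x}{3} \right)}}{1197}] = \frac{4}{2 x^{5} - 11 x^{4} + 18 x^{3} - 33 x^{2} + 36 x} = f(x).
F(17/2) = - \frac{32 \log{\left(7 \right)}}{315} - \frac{4 \log{\left(\frac{301}{4} \right)}}{399} + \frac{\log{\left(\frac{9}{2} \right)}}{95} + \frac{44 \sqrt{3} \operatorname{atan}{\left(\frac{17 \sqrt{3}}{6} \right)}}{1197} + \frac{\log{\left(\frac{17}{2} \right)}}{9}; F(6) = - \frac{32 \log{\left(\frac{9}{2} \right)}}{315} - \frac{4 \log{\left(39 \right)}}{399} + \frac{\log{\left(2 \right)}}{95} + \frac{44 \sqrt{3} \operatorname{atan}{\left(2 \sqrt{3} \right)}}{1197} + \frac{\log{\left(6 \right)}}{9}.
Integral = F(17/2) - F(6) = - \frac{\log{\left(6 \right)}}{9} - \frac{32 \log{\left(7 \right)}}{315} - \frac{44 \sqrt{3} \operatorname{atan}{\left(2 \sqrt{3} \right)}}{1197} - \frac{4 \log{\left(\frac{301}{4} \right)}}{399} - \frac{\log{\left(2 \right)}}{95} + \frac{4 \log{\left(39 \right)}}{399} + \frac{44 \sqrt{3} \operatorname{atan}{\left(\frac{17 \sqrt{3}}{6} \right)}}{1197} + \frac{671 \log{\left(\frac{9}{2} \right)}}{5985} + \frac{\log{\left(\frac{17}{2} \right)}}{9}.

Antiderivative: F(x) = \frac{\log{\left(x \right)}}{9} + \frac{\log{\left(x - 4 \right)}}{95} - \frac{32 \log{\left(x - \frac{3}{2} \right)}}{315} - \frac{4 \log{\left(x^{2} + 3 \right)}}{399} + \frac{44 \sqrt{3} \operatorname{atan}{\left(\frac{\sqrt{3} x}{3} \right)}}{1197}; value = - \frac{\log{\left(6 \right)}}{9} - \frac{32 \log{\left(7 \right)}}{315} - \frac{44 \sqrt{3} \operatorname{atan}{\left(2 \sqrt{3} \right)}}{1197} - \frac{4 \log{\left(\frac{301}{4} \right)}}{399} - \frac{\log{\left(2 \right)}}{95} + \frac{4 \log{\left(39 \right)}}{399} + \frac{44 \sqrt{3} \operatorname{atan}{\left(\frac{17 \sqrt{3}}{6} \right)}}{1197} + \frac{671 \log{\left(\frac{9}{2} \right)}}{5985} + \frac{\log{\left(\frac{17}{2} \right)}}{9}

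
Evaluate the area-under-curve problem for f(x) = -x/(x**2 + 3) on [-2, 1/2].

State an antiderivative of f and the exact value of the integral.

The substitution u = x**2 + 3 works: f is exactly (dF/du)*(du/dx) for that inner function.
F(x) = -log(x**2 + 3)/2 is an antiderivative of f.
Check: d/dx[-log(x**2 + 3)/2] = -x/(x**2 + 3) = f(x).
F(1/2) = -log(13/4)/2; F(-2) = -log(7)/2.
Integral = F(1/2) - F(-2) = -log(13/4)/2 + log(7)/2.

Antiderivative: F(x) = -log(x**2 + 3)/2; value = -log(13/4)/2 + log(7)/2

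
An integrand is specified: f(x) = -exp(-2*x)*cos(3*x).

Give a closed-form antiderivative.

Whatever form F(x) takes, F'(x) = f(x) is non-negotiable.
Check: d/dx[(-3*sin(3*x) + 2*cos(3*x))*exp(-2*x)/13] = -exp(-2*x)*cos(3*x) = f(x).

An antiderivative is F(x) = (-3*sin(3*x) + 2*cos(3*x))*exp(-2*x)/13.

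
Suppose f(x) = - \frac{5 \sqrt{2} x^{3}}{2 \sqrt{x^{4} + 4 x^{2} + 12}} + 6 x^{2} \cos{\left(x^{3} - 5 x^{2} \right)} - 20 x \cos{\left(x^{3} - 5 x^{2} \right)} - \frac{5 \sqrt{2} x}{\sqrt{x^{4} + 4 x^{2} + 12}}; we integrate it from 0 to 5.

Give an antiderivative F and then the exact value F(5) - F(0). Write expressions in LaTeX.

Antiderivative: F(x) = - \frac{5 \sqrt{\frac{x^{4}}{2} + 2 x^{2} + 6}}{2} + 2 \sin{\left(x^{3} - 5 x^{2} \right)}; value = - \frac{5 \sqrt{1474}}{4} + \frac{5 \sqrt{6}}{2}

The integrand splits into summands that can be handled one at a time.
F(x) = - \frac{5 \sqrt{\frac{x^{4}}{2} + 2 x^{2} + 6}}{2} + 2 \sin{\left(x^{3} - 5 x^{2} \right)} is an antiderivative of f.
Check: d/dx[- \frac{5 \sqrt{\frac{x^{4}}{2} + 2 x^{2} + 6}}{2} + 2 \sin{\left(x^{3} - 5 x^{2} \right)}] = \frac{- 5 \sqrt{2} x^{3} + 12 x^{2} \sqrt{x^{4} + 4 x^{2} + 12} \cos{\left(x^{3} - 5 x^{2} \right)} - 40 x \sqrt{x^{4} + 4 x^{2} + 12} \cos{\left(x^{3} - 5 x^{2} \right)} - 10 \sqrt{2} x}{2 \sqrt{x^{4} + 4 x^{2} + 12}}, which equals f(x).
F(5) = - \frac{5 \sqrt{1474}}{4}; F(0) = - \frac{5 \sqrt{6}}{2}.
Integral = F(5) - F(0) = - \frac{5 \sqrt{1474}}{4} + \frac{5 \sqrt{6}}{2}.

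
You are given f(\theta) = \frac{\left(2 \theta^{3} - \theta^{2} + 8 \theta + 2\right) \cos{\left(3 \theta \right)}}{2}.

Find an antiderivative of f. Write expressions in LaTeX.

An antiderivative F(\theta) passes only if d/d\theta[F] lands on f(\theta) exactly.
Check: d/d\theta[\frac{18 \theta^{3} \sin{\left(3 \theta \right)} - 9 \theta^{2} \sin{\left(3 \theta \right)} + 18 \theta^{2} \cos{\left(3 \theta \right)} + 60 \theta \sin{\left(3 \theta \right)} - 6 \theta \cos{\left(3 \theta \right)} + 20 \sin{\left(3 \theta \right)} + 20 \cos{\left(3 \theta \right)}}{54}] = \theta^{3} \cos{\left(3 \theta \right)} - \frac{\theta^{2} \cos{\left(3 \theta \right)}}{2} + 4 \theta \cos{\left(3 \theta \right)} + \cos{\left(3 \theta \right)}, which equals f(\theta).

An antiderivative is F(\theta) = \frac{18 \theta^{3} \sin{\left(3 \theta \right)} - 9 \theta^{2} \sin{\left(3 \theta \right)} + 18 \theta^{2} \cos{\left(3 \theta \right)} + 60 \theta \sin{\left(3 \theta \right)} - 6 \theta \cos{\left(3 \theta \right)} + 20 \sin{\left(3 \theta \right)} + 20 \cos{\left(3 \theta \right)}}{54}.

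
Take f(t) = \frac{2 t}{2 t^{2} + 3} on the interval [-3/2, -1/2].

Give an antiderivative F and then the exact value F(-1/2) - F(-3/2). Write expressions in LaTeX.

Antiderivative: F(t) = \frac{\log{\left(2 t^{2} + 3 \right)}}{2}; value = - \frac{\log{\left(\frac{15}{2} \right)}}{2} + \frac{\log{\left(\frac{7}{2} \right)}}{2}

The substitution u = 2 t^{2} + 3 works: f is exactly (dF/du)*(du/dt) for that inner function.
F(t) = \frac{\log{\left(2 t^{2} + 3 \right)}}{2} is an antiderivative of f.
Check: d/dt[\frac{\log{\left(2 t^{2} + 3 \right)}}{2}] = \frac{2 t}{2 t^{2} + 3} = f(t).
F(-1/2) = \frac{\log{\left(\frac{7}{2} \right)}}{2}; F(-3/2) = \frac{\log{\left(\frac{15}{2} \right)}}{2}.
Integral = F(-1/2) - F(-3/2) = - \frac{\log{\left(\frac{15}{2} \right)}}{2} + \frac{\log{\left(\frac{7}{2} \right)}}{2}.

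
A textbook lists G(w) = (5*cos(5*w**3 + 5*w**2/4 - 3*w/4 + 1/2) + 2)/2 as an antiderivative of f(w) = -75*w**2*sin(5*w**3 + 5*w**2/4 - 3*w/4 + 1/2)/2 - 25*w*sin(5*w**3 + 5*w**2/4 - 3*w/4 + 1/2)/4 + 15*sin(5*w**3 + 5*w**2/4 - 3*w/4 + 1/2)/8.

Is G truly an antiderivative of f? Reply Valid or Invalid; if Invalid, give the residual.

Valid: G'(w) = f(w).

d/dw[G] = -75*w**2*sin(5*w**3 + 5*w**2/4 - 3*w/4 + 1/2)/2 - 25*w*sin(5*w**3 + 5*w**2/4 - 3*w/4 + 1/2)/4 + 15*sin(5*w**3 + 5*w**2/4 - 3*w/4 + 1/2)/8
This equals f(w) exactly, so the claim holds.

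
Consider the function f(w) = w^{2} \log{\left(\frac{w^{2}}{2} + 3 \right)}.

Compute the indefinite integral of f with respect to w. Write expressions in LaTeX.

F(w) = \frac{w^{3} \log{\left(\frac{w^{2}}{2} + 3 \right)}}{3} - \frac{2 w^{3}}{9} + 4 w - 4 \sqrt{6} \operatorname{atan}{\left(\frac{\sqrt{6} w}{6} \right)} + C

Whatever form F(w) takes, F'(w) = f(w) is non-negotiable.
Check: d/dw[\frac{w^{3} \log{\left(\frac{w^{2}}{2} + 3 \right)}}{3} - \frac{2 w^{3}}{9} + 4 w - 4 \sqrt{6} \operatorname{atan}{\left(\frac{\sqrt{6} w}{6} \right)}] = w^{2} \log{\left(\frac{w^{2}}{2} + 3 \right)} = f(w).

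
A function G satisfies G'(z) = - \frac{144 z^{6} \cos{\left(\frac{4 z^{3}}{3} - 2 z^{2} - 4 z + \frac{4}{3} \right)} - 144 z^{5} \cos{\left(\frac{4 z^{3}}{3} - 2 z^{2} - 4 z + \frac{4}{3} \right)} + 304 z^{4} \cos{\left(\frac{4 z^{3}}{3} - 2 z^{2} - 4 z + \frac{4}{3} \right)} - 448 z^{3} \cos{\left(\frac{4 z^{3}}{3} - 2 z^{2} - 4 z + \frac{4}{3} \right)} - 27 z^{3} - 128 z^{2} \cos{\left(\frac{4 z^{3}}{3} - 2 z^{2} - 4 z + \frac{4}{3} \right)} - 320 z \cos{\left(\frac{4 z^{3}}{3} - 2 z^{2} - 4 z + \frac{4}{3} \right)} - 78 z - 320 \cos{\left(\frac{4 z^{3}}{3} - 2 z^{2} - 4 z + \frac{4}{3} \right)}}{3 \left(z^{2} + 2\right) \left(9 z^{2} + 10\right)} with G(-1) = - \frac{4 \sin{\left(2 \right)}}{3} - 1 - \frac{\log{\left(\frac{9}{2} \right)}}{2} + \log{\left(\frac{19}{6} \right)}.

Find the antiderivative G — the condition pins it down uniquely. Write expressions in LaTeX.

A candidate passes only if d/dz[G] lands on the given G'(z) exactly.
A general antiderivative is \log{\left(\frac{3 z^{2}}{2} + \frac{5}{3} \right)} - \frac{\log{\left(\frac{3 z^{2}}{2} + 3 \right)}}{2} - \frac{4 \sin{\left(\frac{4 z^{3}}{3} - 2 z^{2} - 4 z + \frac{4}{3} \right)}}{3} + C.
The condition gives C = - \frac{4 \sin{\left(2 \right)}}{3} - 1 - \frac{\log{\left(\frac{9}{2} \right)}}{2} + \log{\left(\frac{19}{6} \right)} - (- \frac{4 \sin{\left(2 \right)}}{3} - \frac{\log{\left(\frac{9}{2} \right)}}{2} + \log{\left(\frac{19}{6} \right)}) = -1.
So G(z) = - \frac{- 6 \log{\left(\frac{3 z^{2}}{2} + \frac{5}{3} \right)} + 3 \log{\left(\frac{3 z^{2}}{2} + 3 \right)} + 8 \sin{\left(\frac{4 z^{3}}{3} - 2 z^{2} - 4 z + \frac{4}{3} \right)} + 6}{6}.
Check: d/dz[- \frac{- 6 \log{\left(\frac{3 z^{2}}{2} + \frac{5}{3} \right)} + 3 \log{\left(\frac{3 z^{2}}{2} + 3 \right)} + 8 \sin{\left(\frac{4 z^{3}}{3} - 2 z^{2} - 4 z + \frac{4}{3} \right)} + 6}{6}] = \frac{- 144 z^{6} \cos{\left(\frac{4 z^{3}}{3} - 2 z^{2} - 4 z + \frac{4}{3} \right)} + 144 z^{5} \cos{\left(\frac{4 z^{3}}{3} - 2 z^{2} - 4 z + \frac{4}{3} \right)} - 304 z^{4} \cos{\left(\frac{4 z^{3}}{3} - 2 z^{2} - 4 z + \frac{4}{3} \right)} + 448 z^{3} \cos{\left(\frac{4 z^{3}}{3} - 2 z^{2} - 4 z + \frac{4}{3} \right)} + 27 z^{3} + 128 z^{2} \cos{\left(\frac{4 z^{3}}{3} - 2 z^{2} - 4 z + \frac{4}{3} \right)} + 320 z \cos{\left(\frac{4 z^{3}}{3} - 2 z^{2} - 4 z + \frac{4}{3} \right)} + 78 z + 320 \cos{\left(\frac{4 z^{3}}{3} - 2 z^{2} - 4 z + \frac{4}{3} \right)}}{27 z^{4} + 84 z^{2} + 60}, which equals G'(z).

G(z) = - \frac{- 6 \log{\left(\frac{3 z^{2}}{2} + \frac{5}{3} \right)} + 3 \log{\left(\frac{3 z^{2}}{2} + 3 \right)} + 8 \sin{\left(\frac{4 z^{3}}{3} - 2 z^{2} - 4 z + \frac{4}{3} \right)} + 6}{6}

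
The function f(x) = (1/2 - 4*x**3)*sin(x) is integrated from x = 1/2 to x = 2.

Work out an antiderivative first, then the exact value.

Antiderivative: F(x) = 4*x**3*cos(x) - 12*x**2*sin(x) - 24*x*cos(x) + 24*sin(x) - cos(x)/2; value = -24*sin(2) - 21*sin(1/2) - 33*cos(2)/2 + 12*cos(1/2)

Recover f(x) by differentiating a candidate F(x); any mismatch rules it out.
F(x) = 4*x**3*cos(x) - 12*x**2*sin(x) - 24*x*cos(x) + 24*sin(x) - cos(x)/2 is an antiderivative of f.
Check: d/dx[4*x**3*cos(x) - 12*x**2*sin(x) - 24*x*cos(x) + 24*sin(x) - cos(x)/2] = -4*x**3*sin(x) + sin(x)/2, which equals f(x).
F(2) = -24*sin(2) - 33*cos(2)/2; F(1/2) = -12*cos(1/2) + 21*sin(1/2).
Integral = F(2) - F(1/2) = -24*sin(2) - 21*sin(1/2) - 33*cos(2)/2 + 12*cos(1/2).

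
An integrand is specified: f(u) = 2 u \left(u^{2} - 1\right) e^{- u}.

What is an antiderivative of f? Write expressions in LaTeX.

Recognize the product-rule pattern: f = v'r + vr' with v = - 2 u^{3} - 6 u^{2} - 10 u - 10, r = e^{- u}, so integration by parts undoes it.
Check: d/du[2 \left(- u^{3} - 3 u^{2} - 5 u - 5\right) e^{- u}] = \left(2 u^{3} - 2 u\right) e^{- u}, which equals f(u).

An antiderivative is F(u) = 2 \left(- u^{3} - 3 u^{2} - 5 u - 5\right) e^{- u}.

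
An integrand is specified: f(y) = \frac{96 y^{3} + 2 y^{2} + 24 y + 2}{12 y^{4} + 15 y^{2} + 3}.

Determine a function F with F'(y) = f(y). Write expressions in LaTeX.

An antiderivative is F(y) = \frac{12 \log{\left(\frac{3 y^{2}}{2} + \frac{3}{2} \right)} + \operatorname{atan}{\left(2 y \right)}}{3}.

Recover f(y) by differentiating a candidate F(y); any mismatch rules it out.
Check: d/dy[\frac{12 \log{\left(\frac{3 y^{2}}{2} + \frac{3}{2} \right)} + \operatorname{atan}{\left(2 y \right)}}{3}] = \frac{96 y^{3} + 2 y^{2} + 24 y + 2}{12 y^{4} + 15 y^{2} + 3} = f(y).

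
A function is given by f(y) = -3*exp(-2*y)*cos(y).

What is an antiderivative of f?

For F(y) to be correct the identity F'(y) - f(y) = 0 must hold.
Check: d/dy[-3*exp(-2*y)*sin(y)/5 + 6*exp(-2*y)*cos(y)/5] = -3*exp(-2*y)*cos(y) = f(y).

An antiderivative is F(y) = -3*exp(-2*y)*sin(y)/5 + 6*exp(-2*y)*cos(y)/5.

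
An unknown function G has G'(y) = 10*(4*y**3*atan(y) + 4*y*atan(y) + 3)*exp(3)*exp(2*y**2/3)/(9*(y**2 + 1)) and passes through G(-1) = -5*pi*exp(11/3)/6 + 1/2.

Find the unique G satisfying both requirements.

G(y) = 10*exp(3)*exp(2*y**2/3)*atan(y)/3 + 1/2

G'(y) has the shape u'v + uv' for u = 10*atan(y)/3 and v = exp(2*y**2/3 + 3) — it is the derivative of the product u*v.
A general antiderivative is 10*exp(2*y**2/3 + 3)*atan(y)/3 + C.
The condition gives C = -5*pi*exp(11/3)/6 + 1/2 - (-5*pi*exp(11/3)/6) = 1/2.
So G(y) = 10*exp(3)*exp(2*y**2/3)*atan(y)/3 + 1/2.
Check: d/dy[10*exp(3)*exp(2*y**2/3)*atan(y)/3 + 1/2] = (40*y**3*exp(3)*exp(2*y**2/3)*atan(y) + 40*y*exp(3)*exp(2*y**2/3)*atan(y) + 30*exp(3)*exp(2*y**2/3))/(9*y**2 + 9), which equals G'(y).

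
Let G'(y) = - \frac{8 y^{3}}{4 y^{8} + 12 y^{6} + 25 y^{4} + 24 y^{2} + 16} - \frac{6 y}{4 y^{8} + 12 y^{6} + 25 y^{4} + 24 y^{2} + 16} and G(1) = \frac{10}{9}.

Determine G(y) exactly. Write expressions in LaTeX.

The substitution u = 2 y^{4} + 3 y^{2} + 4 works: G'(y) is exactly (dG/du)*(du/dy) for that inner function.
A general antiderivative is \frac{1}{2 y^{4} + 3 y^{2} + 4} + C.
The condition gives C = \frac{10}{9} - (\frac{1}{9}) = 1.
So G(y) = 1 + \frac{1}{2 y^{4} + 3 y^{2} + 4}.
Check: d/dy[1 + \frac{1}{2 y^{4} + 3 y^{2} + 4}] = \frac{- 8 y^{3} - 6 y}{4 y^{8} + 12 y^{6} + 25 y^{4} + 24 y^{2} + 16}, which equals G'(y).

G(y) = 1 + \frac{1}{2 y^{4} + 3 y^{2} + 4}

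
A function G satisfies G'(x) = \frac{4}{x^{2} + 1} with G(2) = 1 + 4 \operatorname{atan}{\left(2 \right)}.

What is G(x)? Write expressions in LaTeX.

G(x) = 4 \operatorname{atan}{\left(x \right)} + 1

Differentiate the proposed G(x) back; it has to land on the given G'(x).
A general antiderivative is 4 \operatorname{atan}{\left(x \right)} + C.
The condition gives C = 1 + 4 \operatorname{atan}{\left(2 \right)} - (4 \operatorname{atan}{\left(2 \right)}) = 1.
So G(x) = 4 \operatorname{atan}{\left(x \right)} + 1.
Check: d/dx[4 \operatorname{atan}{\left(x \right)} + 1] = \frac{4}{x^{2} + 1} = G'(x).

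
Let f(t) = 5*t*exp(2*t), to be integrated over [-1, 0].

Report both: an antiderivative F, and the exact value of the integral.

Antiderivative: F(t) = (10*t - 5)*exp(2*t)/4; value = -5/4 + 15*exp(-2)/4

Recognize the product-rule pattern: f = u'v + uv' with u = 5*t/2 - 5/4, v = exp(2*t), so integration by parts undoes it.
F(t) = (10*t - 5)*exp(2*t)/4 is an antiderivative of f.
Check: d/dt[(10*t - 5)*exp(2*t)/4] = 5*t*exp(2*t) = f(t).
F(0) = -5/4; F(-1) = -15*exp(-2)/4.
Integral = F(0) - F(-1) = -5/4 + 15*exp(-2)/4.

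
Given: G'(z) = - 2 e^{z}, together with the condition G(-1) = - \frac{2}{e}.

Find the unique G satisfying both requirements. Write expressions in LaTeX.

For G(z) to be correct, d/dz[G] must agree with the stated G'(z) identically.
A general antiderivative is - 2 e^{z} + C.
The condition gives C = - \frac{2}{e} - (- \frac{2}{e}) = 0.
So G(z) = - 2 e^{z}.
Check: d/dz[- 2 e^{z}] = - 2 e^{z} = G'(z).

G(z) = - 2 e^{z}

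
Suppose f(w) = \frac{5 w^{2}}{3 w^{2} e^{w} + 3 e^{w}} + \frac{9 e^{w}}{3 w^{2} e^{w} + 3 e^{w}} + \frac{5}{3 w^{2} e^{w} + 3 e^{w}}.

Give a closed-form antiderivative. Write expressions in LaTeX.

The integrand splits into summands that can be handled one at a time.
Check: d/dw[3 \operatorname{atan}{\left(w \right)} - \frac{5 e^{- w}}{3}] = \frac{5 w^{2} + 9 e^{w} + 5}{3 w^{2} e^{w} + 3 e^{w}}, which equals f(w).

An antiderivative is F(w) = 3 \operatorname{atan}{\left(w \right)} - \frac{5 e^{- w}}{3}.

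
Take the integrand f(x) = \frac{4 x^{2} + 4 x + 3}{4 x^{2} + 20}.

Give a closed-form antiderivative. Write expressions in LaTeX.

An antiderivative is F(x) = x + \frac{\log{\left(x^{2} + 5 \right)}}{2} - \frac{17 \sqrt{5} \operatorname{atan}{\left(\frac{\sqrt{5} x}{5} \right)}}{20}.

A first test for any F(x): its x-derivative must equal f(x) identically.
Check: d/dx[x + \frac{\log{\left(x^{2} + 5 \right)}}{2} - \frac{17 \sqrt{5} \operatorname{atan}{\left(\frac{\sqrt{5} x}{5} \right)}}{20}] = \frac{4 x^{2} + 4 x + 3}{4 x^{2} + 20} = f(x).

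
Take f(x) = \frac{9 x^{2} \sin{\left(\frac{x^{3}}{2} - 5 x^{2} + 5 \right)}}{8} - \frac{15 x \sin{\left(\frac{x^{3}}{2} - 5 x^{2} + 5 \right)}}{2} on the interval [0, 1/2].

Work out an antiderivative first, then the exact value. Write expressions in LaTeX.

f matches the chain-rule pattern g'(h)*h' with inner function h(x) = \frac{x^{3}}{2} - 5 x^{2} + 5; substituting u = h(x) collapses the integral.
F(x) = - \frac{3 \cos{\left(\frac{x^{3}}{2} - 5 x^{2} + 5 \right)}}{4} is an antiderivative of f.
Check: d/dx[- \frac{3 \cos{\left(\frac{x^{3}}{2} - 5 x^{2} + 5 \right)}}{4}] = \frac{9 x^{2} \sin{\left(\frac{x^{3}}{2} - 5 x^{2} + 5 \right)}}{8} - \frac{15 x \sin{\left(\frac{x^{3}}{2} - 5 x^{2} + 5 \right)}}{2} = f(x).
F(1/2) = - \frac{3 \cos{\left(\frac{61}{16} \right)}}{4}; F(0) = - \frac{3 \cos{\left(5 \right)}}{4}.
Integral = F(1/2) - F(0) = \frac{3 \cos{\left(5 \right)}}{4} - \frac{3 \cos{\left(\frac{61}{16} \right)}}{4}.

Antiderivative: F(x) = - \frac{3 \cos{\left(\frac{x^{3}}{2} - 5 x^{2} + 5 \right)}}{4}; value = \frac{3 \cos{\left(5 \right)}}{4} - \frac{3 \cos{\left(\frac{61}{16} \right)}}{4}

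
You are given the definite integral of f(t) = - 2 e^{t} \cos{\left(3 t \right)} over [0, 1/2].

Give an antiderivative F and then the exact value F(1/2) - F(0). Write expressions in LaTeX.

Antiderivative: F(t) = - \frac{3 e^{t} \sin{\left(3 t \right)}}{5} - \frac{e^{t} \cos{\left(3 t \right)}}{5}; value = - \frac{3 e^{\frac{1}{2}} \sin{\left(\frac{3}{2} \right)}}{5} - \frac{e^{\frac{1}{2}} \cos{\left(\frac{3}{2} \right)}}{5} + \frac{1}{5}

An antiderivative F(t) passes only if d/dt[F] lands on f(t) exactly.
F(t) = - \frac{3 e^{t} \sin{\left(3 t \right)}}{5} - \frac{e^{t} \cos{\left(3 t \right)}}{5} is an antiderivative of f.
Check: d/dt[- \frac{3 e^{t} \sin{\left(3 t \right)}}{5} - \frac{e^{t} \cos{\left(3 t \right)}}{5}] = - 2 e^{t} \cos{\left(3 t \right)} = f(t).
F(1/2) = - \frac{3 e^{\frac{1}{2}} \sin{\left(\frac{3}{2} \right)}}{5} - \frac{e^{\frac{1}{2}} \cos{\left(\frac{3}{2} \right)}}{5}; F(0) = - \frac{1}{5}.
Integral = F(1/2) - F(0) = - \frac{3 e^{\frac{1}{2}} \sin{\left(\frac{3}{2} \right)}}{5} - \frac{e^{\frac{1}{2}} \cos{\left(\frac{3}{2} \right)}}{5} + \frac{1}{5}.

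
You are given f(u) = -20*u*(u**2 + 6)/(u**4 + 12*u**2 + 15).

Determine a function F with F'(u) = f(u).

An antiderivative is F(u) = -5*log(u**4/3 + 4*u**2 + 5).

f matches the chain-rule pattern g'(h)*h' with inner function h(u) = u**4/3 + 4*u**2 + 5; substituting w = h(u) collapses the integral.
Check: d/du[-5*log(u**4/3 + 4*u**2 + 5)] = (-20*u**3 - 120*u)/(u**4 + 12*u**2 + 15), which equals f(u).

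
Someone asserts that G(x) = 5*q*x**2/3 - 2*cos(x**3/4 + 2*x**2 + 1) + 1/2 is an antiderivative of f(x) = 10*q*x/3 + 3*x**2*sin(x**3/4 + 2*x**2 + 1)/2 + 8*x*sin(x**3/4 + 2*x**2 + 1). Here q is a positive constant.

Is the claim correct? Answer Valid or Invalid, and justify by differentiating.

d/dx[G] = 10*q*x/3 + 3*x**2*sin(x**3/4 + 2*x**2 + 1)/2 + 8*x*sin(x**3/4 + 2*x**2 + 1)
This equals f(x) exactly, so the claim holds.

Valid - differentiating G returns exactly f.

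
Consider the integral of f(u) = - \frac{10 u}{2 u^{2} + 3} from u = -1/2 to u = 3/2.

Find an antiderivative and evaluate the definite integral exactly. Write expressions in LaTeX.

Antiderivative: F(u) = - \frac{5 \log{\left(2 u^{2} + 3 \right)}}{2}; value = - \frac{5 \log{\left(\frac{15}{2} \right)}}{2} + \frac{5 \log{\left(\frac{7}{2} \right)}}{2}

f matches the chain-rule pattern g'(h)*h' with inner function h(u) = 2 u^{2} + 3; substituting w = h(u) collapses the integral.
F(u) = - \frac{5 \log{\left(2 u^{2} + 3 \right)}}{2} is an antiderivative of f.
Check: d/du[- \frac{5 \log{\left(2 u^{2} + 3 \right)}}{2}] = - \frac{10 u}{2 u^{2} + 3} = f(u).
F(3/2) = - \frac{5 \log{\left(\frac{15}{2} \right)}}{2}; F(-1/2) = - \frac{5 \log{\left(\frac{7}{2} \right)}}{2}.
Integral = F(3/2) - F(-1/2) = - \frac{5 \log{\left(\frac{15}{2} \right)}}{2} + \frac{5 \log{\left(\frac{7}{2} \right)}}{2}.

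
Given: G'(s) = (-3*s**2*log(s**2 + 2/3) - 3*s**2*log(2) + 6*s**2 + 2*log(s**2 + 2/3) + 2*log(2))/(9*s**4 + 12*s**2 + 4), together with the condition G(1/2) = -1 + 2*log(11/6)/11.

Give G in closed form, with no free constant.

Whatever form G(s) takes, its d/ds must return the stated G'(s).
A general antiderivative is s*log(2*s**2 + 4/3)/(3*s**2 + 2) + C.
The condition gives C = -1 + 2*log(11/6)/11 - (2*log(11/6)/11) = -1.
So G(s) = (-3*s**2 + s*log(2*s**2 + 4/3) - 2)/(3*s**2 + 2).
Check: d/ds[(-3*s**2 + s*log(2*s**2 + 4/3) - 2)/(3*s**2 + 2)] = (-3*s**2*log(s**2 + 2/3) - 3*s**2*log(2) + 6*s**2 + 2*log(s**2 + 2/3) + 2*log(2))/(9*s**4 + 12*s**2 + 4) = G'(s).

G(s) = (-3*s**2 + s*log(2*s**2 + 4/3) - 2)/(3*s**2 + 2)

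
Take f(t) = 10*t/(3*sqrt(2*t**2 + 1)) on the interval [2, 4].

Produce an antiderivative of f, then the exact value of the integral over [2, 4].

The substitution u = 2*t**2 + 1 works: f is exactly (dF/du)*(du/dt) for that inner function.
F(t) = 5*sqrt(2*t**2 + 1)/3 is an antiderivative of f.
Check: d/dt[5*sqrt(2*t**2 + 1)/3] = 10*t/(3*sqrt(2*t**2 + 1)) = f(t).
F(4) = 5*sqrt(33)/3; F(2) = 5.
Integral = F(4) - F(2) = -5 + 5*sqrt(33)/3.

Antiderivative: F(t) = 5*sqrt(2*t**2 + 1)/3; value = -5 + 5*sqrt(33)/3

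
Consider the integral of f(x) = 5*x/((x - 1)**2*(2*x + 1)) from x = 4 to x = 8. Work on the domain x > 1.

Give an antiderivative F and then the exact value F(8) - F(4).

The denominator factors as (x - 1)**2*(2*x + 1); partial fractions split f into directly integrable pieces: -10/(9*(2*x + 1)) + 5/(9*(x - 1)) + 5/(3*(x - 1)**2).
F(x) = 5*log(x - 1)/9 - 5*log(x + 1/2)/9 - 5/(3*x - 3) is an antiderivative of f.
Check: d/dx[5*log(x - 1)/9 - 5*log(x + 1/2)/9 - 5/(3*x - 3)] = 5*x/(2*x**3 - 3*x**2 + 1), which equals f(x).
F(8) = -5*log(17/2)/9 - 5/21 + 5*log(7)/9; F(4) = -5*log(9/2)/9 - 5/9 + 5*log(3)/9.
Integral = F(8) - F(4) = -5*log(17/2)/9 - 5*log(3)/9 + 20/63 + 5*log(9/2)/9 + 5*log(7)/9.

Antiderivative: F(x) = 5*log(x - 1)/9 - 5*log(x + 1/2)/9 - 5/(3*x - 3); value = -5*log(17/2)/9 - 5*log(3)/9 + 20/63 + 5*log(9/2)/9 + 5*log(7)/9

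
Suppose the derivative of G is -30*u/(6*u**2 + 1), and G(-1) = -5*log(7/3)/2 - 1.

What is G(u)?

G(u) = -(5*log(2*u**2 + 1/3) + 2)/2

The substitution w = 2*u**2 + 1/3 works: G'(u) is exactly (dG/dw)*(dw/du) for that inner function.
A general antiderivative is -5*log(2*u**2 + 1/3)/2 + C.
The condition gives C = -5*log(7/3)/2 - 1 - (-5*log(7/3)/2) = -1.
So G(u) = -(5*log(2*u**2 + 1/3) + 2)/2.
Check: d/du[-(5*log(2*u**2 + 1/3) + 2)/2] = -30*u/(6*u**2 + 1) = G'(u).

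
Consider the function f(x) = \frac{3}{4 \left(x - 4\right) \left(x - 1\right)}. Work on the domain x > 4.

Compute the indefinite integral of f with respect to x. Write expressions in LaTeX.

F(x) = \frac{\log{\left(x - 4 \right)}}{4} - \frac{\log{\left(x - 1 \right)}}{4} + C

The denominator factors as 4 \left(x - 4\right) \left(x - 1\right); partial fractions split f into directly integrable pieces: - \frac{1}{4 \left(x - 1\right)} + \frac{1}{4 \left(x - 4\right)}.
Check: d/dx[\frac{\log{\left(x - 4 \right)}}{4} - \frac{\log{\left(x - 1 \right)}}{4}] = \frac{3}{4 x^{2} - 20 x + 16}, which equals f(x).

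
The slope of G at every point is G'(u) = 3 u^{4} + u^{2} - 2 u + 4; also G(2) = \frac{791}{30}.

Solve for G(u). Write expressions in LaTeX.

Integrate term by term and add the pieces.
A general antiderivative is \frac{3 u^{5}}{5} + \frac{u^{3}}{3} - u^{2} + 4 u + C.
The condition gives C = \frac{791}{30} - (\frac{388}{15}) = \frac{1}{2}.
So G(u) = \frac{3 u^{5}}{5} + \frac{u^{3}}{3} - u^{2} + 4 u + \frac{1}{2}.
Check: d/du[\frac{3 u^{5}}{5} + \frac{u^{3}}{3} - u^{2} + 4 u + \frac{1}{2}] = 3 u^{4} + u^{2} - 2 u + 4 = G'(u).

G(u) = \frac{3 u^{5}}{5} + \frac{u^{3}}{3} - u^{2} + 4 u + \frac{1}{2}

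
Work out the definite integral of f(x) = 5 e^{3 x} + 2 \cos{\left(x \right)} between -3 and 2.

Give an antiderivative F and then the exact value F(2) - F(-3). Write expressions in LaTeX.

Antiderivative: F(x) = \frac{5 e^{3 x}}{3} + 2 \sin{\left(x \right)}; value = - \frac{5}{3 e^{9}} + 2 \sin{\left(3 \right)} + 2 \sin{\left(2 \right)} + \frac{5 e^{6}}{3}

Integrate term by term and add the pieces.
F(x) = \frac{5 e^{3 x}}{3} + 2 \sin{\left(x \right)} is an antiderivative of f.
Check: d/dx[\frac{5 e^{3 x}}{3} + 2 \sin{\left(x \right)}] = 5 e^{3 x} + 2 \cos{\left(x \right)} = f(x).
F(2) = 2 \sin{\left(2 \right)} + \frac{5 e^{6}}{3}; F(-3) = - 2 \sin{\left(3 \right)} + \frac{5}{3 e^{9}}.
Integral = F(2) - F(-3) = - \frac{5}{3 e^{9}} + 2 \sin{\left(3 \right)} + 2 \sin{\left(2 \right)} + \frac{5 e^{6}}{3}.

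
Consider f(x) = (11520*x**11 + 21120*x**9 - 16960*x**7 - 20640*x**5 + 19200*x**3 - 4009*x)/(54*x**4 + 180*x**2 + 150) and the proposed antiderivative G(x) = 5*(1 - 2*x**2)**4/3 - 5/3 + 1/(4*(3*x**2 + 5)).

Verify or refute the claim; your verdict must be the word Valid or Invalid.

d/dx[G] = (11520*x**11 + 21120*x**9 - 16960*x**7 - 20640*x**5 + 19200*x**3 - 4009*x)/(54*x**4 + 180*x**2 + 150)
This equals f(x) exactly, so the claim holds.

Valid - the claim checks out under differentiation.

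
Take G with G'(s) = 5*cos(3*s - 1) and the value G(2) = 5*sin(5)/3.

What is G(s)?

G(s) = 5*sin(3*s - 1)/3

For G(s) to be correct, d/ds[G] must agree with the stated G'(s) identically.
A general antiderivative is 5*sin(3*s - 1)/3 + C.
The condition gives C = 5*sin(5)/3 - (5*sin(5)/3) = 0.
So G(s) = 5*sin(3*s - 1)/3.
Check: d/ds[5*sin(3*s - 1)/3] = 5*cos(3*s - 1) = G'(s).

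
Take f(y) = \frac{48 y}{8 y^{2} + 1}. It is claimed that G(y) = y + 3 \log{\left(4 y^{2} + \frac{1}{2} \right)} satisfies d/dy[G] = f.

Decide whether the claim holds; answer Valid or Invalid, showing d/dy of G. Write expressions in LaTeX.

Invalid: d/dy[G] - f = 1, which is not 0.

d/dy[G] = \frac{8 y^{2} + 48 y + 1}{8 y^{2} + 1}
d/dy[G] - f(y) = 1 != 0.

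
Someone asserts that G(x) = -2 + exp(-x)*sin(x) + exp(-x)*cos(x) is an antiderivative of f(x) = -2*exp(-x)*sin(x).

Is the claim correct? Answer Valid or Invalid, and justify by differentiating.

Valid - the claim checks out under differentiation.

d/dx[G] = -2*exp(-x)*sin(x)
This equals f(x) exactly, so the claim holds.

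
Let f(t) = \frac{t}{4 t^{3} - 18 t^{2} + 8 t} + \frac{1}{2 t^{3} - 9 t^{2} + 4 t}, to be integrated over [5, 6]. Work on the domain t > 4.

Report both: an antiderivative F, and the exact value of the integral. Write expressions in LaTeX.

Factor the denominator (2 t \left(t - 4\right) \left(2 t - 1\right)) and decompose: f = - \frac{5}{7 \left(2 t - 1\right)} + \frac{3}{28 \left(t - 4\right)} + \frac{1}{4 t}; each piece integrates to a log, atan, or power term.
F(t) = \frac{7 \log{\left(t \right)} + 3 \log{\left(t - 4 \right)} - 10 \log{\left(t - \frac{1}{2} \right)}}{28} is an antiderivative of f.
Check: d/dt[\frac{7 \log{\left(t \right)} + 3 \log{\left(t - 4 \right)} - 10 \log{\left(t - \frac{1}{2} \right)}}{28}] = \frac{t + 2}{4 t^{3} - 18 t^{2} + 8 t}, which equals f(t).
F(6) = - \frac{5 \log{\left(\frac{11}{2} \right)}}{14} + \frac{3 \log{\left(2 \right)}}{28} + \frac{\log{\left(6 \right)}}{4}; F(5) = - \frac{5 \log{\left(\frac{9}{2} \right)}}{14} + \frac{\log{\left(5 \right)}}{4}.
Integral = F(6) - F(5) = - \frac{5 \log{\left(\frac{11}{2} \right)}}{14} - \frac{\log{\left(5 \right)}}{4} + \frac{3 \log{\left(2 \right)}}{28} + \frac{\log{\left(6 \right)}}{4} + \frac{5 \log{\left(\frac{9}{2} \right)}}{14}.

Antiderivative: F(t) = \frac{7 \log{\left(t \right)} + 3 \log{\left(t - 4 \right)} - 10 \log{\left(t - \frac{1}{2} \right)}}{28}; value = - \frac{5 \log{\left(\frac{11}{2} \right)}}{14} - \frac{\log{\left(5 \right)}}{4} + \frac{3 \log{\left(2 \right)}}{28} + \frac{\log{\left(6 \right)}}{4} + \frac{5 \log{\left(\frac{9}{2} \right)}}{14}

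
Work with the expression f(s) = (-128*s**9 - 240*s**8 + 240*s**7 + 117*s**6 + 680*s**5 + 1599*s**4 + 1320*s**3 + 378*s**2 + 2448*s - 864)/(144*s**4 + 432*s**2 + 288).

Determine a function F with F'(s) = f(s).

An antiderivative is F(s) = -(64*s**6 + 144*s**5 - 468*s**4 - 837*s**3 + 1404*s**2 + 1296*s - 2160*log(s**4/2 + 3*s**2/2 + 1) - 1728)/432.

For F(s) to be correct the identity F'(s) - f(s) = 0 must hold.
Check: d/ds[-(64*s**6 + 144*s**5 - 468*s**4 - 837*s**3 + 1404*s**2 + 1296*s - 2160*log(s**4/2 + 3*s**2/2 + 1) - 1728)/432] = (-128*s**9 - 240*s**8 + 240*s**7 + 117*s**6 + 680*s**5 + 1599*s**4 + 1320*s**3 + 378*s**2 + 2448*s - 864)/(144*s**4 + 432*s**2 + 288) = f(s).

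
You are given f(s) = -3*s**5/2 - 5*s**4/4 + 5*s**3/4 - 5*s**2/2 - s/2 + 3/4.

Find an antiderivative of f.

Integrate term by term and add the pieces.
Check: d/ds[s*(-12*s**5 - 12*s**4 + 15*s**3 - 40*s**2 - 12*s + 36)/48] = -3*s**5/2 - 5*s**4/4 + 5*s**3/4 - 5*s**2/2 - s/2 + 3/4 = f(s).

An antiderivative is F(s) = s*(-12*s**5 - 12*s**4 + 15*s**3 - 40*s**2 - 12*s + 36)/48.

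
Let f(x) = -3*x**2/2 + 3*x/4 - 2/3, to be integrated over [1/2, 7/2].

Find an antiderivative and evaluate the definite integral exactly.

Antiderivative: F(x) = -x*(12*x**2 - 9*x + 16)/24; value = -151/8

Integrate term by term and add the pieces.
F(x) = -x*(12*x**2 - 9*x + 16)/24 is an antiderivative of f.
Check: d/dx[-x*(12*x**2 - 9*x + 16)/24] = -3*x**2/2 + 3*x/4 - 2/3 = f(x).
F(7/2) = -1841/96; F(1/2) = -29/96.
Integral = F(7/2) - F(1/2) = -151/8.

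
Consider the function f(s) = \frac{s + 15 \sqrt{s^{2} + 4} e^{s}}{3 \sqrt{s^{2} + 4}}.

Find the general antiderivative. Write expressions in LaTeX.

F(s) = \frac{\sqrt{s^{2} + 4} + 15 e^{s}}{3} + C

Whatever form F(s) takes, F'(s) = f(s) is non-negotiable.
Check: d/ds[\frac{\sqrt{s^{2} + 4} + 15 e^{s}}{3}] = \frac{s + 15 \sqrt{s^{2} + 4} e^{s}}{3 \sqrt{s^{2} + 4}} = f(s).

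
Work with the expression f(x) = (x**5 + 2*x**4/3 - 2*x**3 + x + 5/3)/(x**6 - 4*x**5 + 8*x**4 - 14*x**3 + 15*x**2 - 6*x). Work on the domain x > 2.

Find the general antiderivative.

F(x) = -5*log(x)/18 + 13*log(x - 2)/6 - 3*log(x - 1)/8 - 37*log(x**2 + 3)/144 + 31*sqrt(3)*atan(sqrt(3)*x/3)/72 + 7/(12*x - 12) + C

Factor the denominator (3*x*(x - 2)*(x - 1)**2*(x**2 + 3)) and decompose: f = -(37*x - 93)/(72*(x**2 + 3)) - 3/(8*(x - 1)) - 7/(12*(x - 1)**2) + 13/(6*(x - 2)) - 5/(18*x); each piece integrates to a log, atan, or power term.
Check: d/dx[-5*log(x)/18 + 13*log(x - 2)/6 - 3*log(x - 1)/8 - 37*log(x**2 + 3)/144 + 31*sqrt(3)*atan(sqrt(3)*x/3)/72 + 7/(12*x - 12)] = (3*x**5 + 2*x**4 - 6*x**3 + 3*x + 5)/(3*x**6 - 12*x**5 + 24*x**4 - 42*x**3 + 45*x**2 - 18*x), which equals f(x).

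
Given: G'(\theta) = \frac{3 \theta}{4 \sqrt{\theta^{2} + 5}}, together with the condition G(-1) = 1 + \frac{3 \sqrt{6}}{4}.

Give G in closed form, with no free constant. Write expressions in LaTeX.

G'(\theta) matches the chain-rule pattern g'(h)*h' with inner function h(\theta) = \theta^{2} + 5; substituting u = h(\theta) collapses the integral.
A general antiderivative is \frac{3 \sqrt{\theta^{2} + 5}}{4} + C.
The condition gives C = 1 + \frac{3 \sqrt{6}}{4} - (\frac{3 \sqrt{6}}{4}) = 1.
So G(\theta) = \frac{3 \sqrt{\theta^{2} + 5}}{4} + 1.
Check: d/d\theta[\frac{3 \sqrt{\theta^{2} + 5}}{4} + 1] = \frac{3 \theta}{4 \sqrt{\theta^{2} + 5}} = G'(\theta).

G(\theta) = \frac{3 \sqrt{\theta^{2} + 5}}{4} + 1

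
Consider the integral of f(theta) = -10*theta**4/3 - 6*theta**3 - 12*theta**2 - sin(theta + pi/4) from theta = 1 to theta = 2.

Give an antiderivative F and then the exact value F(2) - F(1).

The integrand splits into summands that can be handled one at a time.
F(theta) = (-4*theta**5 - 9*theta**4 - 24*theta**3 + 6*cos(theta + pi/4) - 3)/6 is an antiderivative of f.
Check: d/dtheta[(-4*theta**5 - 9*theta**4 - 24*theta**3 + 6*cos(theta + pi/4) - 3)/6] = -10*theta**4/3 - 6*theta**3 - 12*theta**2 - sin(theta + pi/4) = f(theta).
F(2) = -467/6 + cos(pi/4 + 2); F(1) = -20/3 + cos(pi/4 + 1).
Integral = F(2) - F(1) = -427/6 + cos(pi/4 + 2) - cos(pi/4 + 1).

Antiderivative: F(theta) = (-4*theta**5 - 9*theta**4 - 24*theta**3 + 6*cos(theta + pi/4) - 3)/6; value = -427/6 + cos(pi/4 + 2) - cos(pi/4 + 1)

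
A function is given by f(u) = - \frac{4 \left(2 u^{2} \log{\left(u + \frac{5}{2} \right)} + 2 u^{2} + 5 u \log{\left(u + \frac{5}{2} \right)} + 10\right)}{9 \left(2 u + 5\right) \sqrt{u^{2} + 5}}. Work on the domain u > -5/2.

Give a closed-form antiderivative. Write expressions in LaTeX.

An antiderivative is F(u) = - \frac{4 \sqrt{u^{2} + 5} \log{\left(u + \frac{5}{2} \right)}}{9}.

Recognize the product-rule pattern: f = v'r + vr' with v = - \frac{4 \sqrt{u^{2} + 5}}{9}, r = \log{\left(u + \frac{5}{2} \right)}, so integration by parts undoes it.
Check: d/du[- \frac{4 \sqrt{u^{2} + 5} \log{\left(u + \frac{5}{2} \right)}}{9}] = \frac{- 8 u^{2} \log{\left(u + \frac{5}{2} \right)} - 8 u^{2} - 20 u \log{\left(u + \frac{5}{2} \right)} - 40}{18 u \sqrt{u^{2} + 5} + 45 \sqrt{u^{2} + 5}}, which equals f(u).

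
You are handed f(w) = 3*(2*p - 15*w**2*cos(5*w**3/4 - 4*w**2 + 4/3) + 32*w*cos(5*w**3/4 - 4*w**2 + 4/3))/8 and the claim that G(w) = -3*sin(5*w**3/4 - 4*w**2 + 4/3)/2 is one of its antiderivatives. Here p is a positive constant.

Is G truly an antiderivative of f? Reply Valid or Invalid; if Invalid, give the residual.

d/dw[G] = -45*w**2*cos(5*w**3/4 - 4*w**2 + 4/3)/8 + 12*w*cos(5*w**3/4 - 4*w**2 + 4/3)
d/dw[G] - f(w) = -3*p/4 != 0.

Invalid: d/dw[G] - f = -3*p/4, which is not 0.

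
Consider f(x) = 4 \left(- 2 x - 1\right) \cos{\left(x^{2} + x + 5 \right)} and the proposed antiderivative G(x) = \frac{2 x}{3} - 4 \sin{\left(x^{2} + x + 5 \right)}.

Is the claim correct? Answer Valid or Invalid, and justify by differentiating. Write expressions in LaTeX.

d/dx[G] = - 8 x \cos{\left(x^{2} + x + 5 \right)} - 4 \cos{\left(x^{2} + x + 5 \right)} + \frac{2}{3}
d/dx[G] - f(x) = \frac{2}{3} != 0.

Invalid: d/dx[G] - f = \frac{2}{3}, which is not 0.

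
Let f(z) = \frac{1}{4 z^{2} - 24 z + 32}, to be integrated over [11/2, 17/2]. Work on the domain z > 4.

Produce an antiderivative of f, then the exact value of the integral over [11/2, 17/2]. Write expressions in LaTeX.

Factor the denominator (4 \left(z - 4\right) \left(z - 2\right)) and decompose: f = - \frac{1}{8 \left(z - 2\right)} + \frac{1}{8 \left(z - 4\right)}; each piece integrates to a log, atan, or power term.
F(z) = \frac{\log{\left(z - 4 \right)}}{8} - \frac{\log{\left(z - 2 \right)}}{8} is an antiderivative of f.
Check: d/dz[\frac{\log{\left(z - 4 \right)}}{8} - \frac{\log{\left(z - 2 \right)}}{8}] = \frac{1}{4 z^{2} - 24 z + 32} = f(z).
F(17/2) = - \frac{\log{\left(\frac{13}{2} \right)}}{8} + \frac{\log{\left(\frac{9}{2} \right)}}{8}; F(11/2) = - \frac{\log{\left(\frac{7}{2} \right)}}{8} + \frac{\log{\left(\frac{3}{2} \right)}}{8}.
Integral = F(17/2) - F(11/2) = - \frac{\log{\left(\frac{13}{2} \right)}}{8} - \frac{\log{\left(\frac{3}{2} \right)}}{8} + \frac{\log{\left(\frac{7}{2} \right)}}{8} + \frac{\log{\left(\frac{9}{2} \right)}}{8}.

Antiderivative: F(z) = \frac{\log{\left(z - 4 \right)}}{8} - \frac{\log{\left(z - 2 \right)}}{8}; value = - \frac{\log{\left(\frac{13}{2} \right)}}{8} - \frac{\log{\left(\frac{3}{2} \right)}}{8} + \frac{\log{\left(\frac{7}{2} \right)}}{8} + \frac{\log{\left(\frac{9}{2} \right)}}{8}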